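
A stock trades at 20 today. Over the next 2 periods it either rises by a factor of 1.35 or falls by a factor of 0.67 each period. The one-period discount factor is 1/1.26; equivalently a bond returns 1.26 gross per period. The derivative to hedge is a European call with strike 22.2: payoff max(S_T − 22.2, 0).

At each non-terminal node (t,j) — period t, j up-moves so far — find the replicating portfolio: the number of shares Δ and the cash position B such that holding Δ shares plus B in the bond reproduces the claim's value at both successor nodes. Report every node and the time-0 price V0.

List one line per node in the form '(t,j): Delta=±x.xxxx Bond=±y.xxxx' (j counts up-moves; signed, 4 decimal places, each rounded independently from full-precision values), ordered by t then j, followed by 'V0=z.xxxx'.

(0,0): Delta=0.7215 Bond=-7.6733
(1,0): Delta=0.0000 Bond=0.0000
(1,1): Delta=0.7761 Bond=-11.1432
V0=6.7571

No-arbitrage ⇒ martingale measure with p* = (R−d)/(u−d) = 0.8676.
Payoff layer (t=2): V(2,0)=0.0000, V(2,1)=0.0000, V(2,2)=14.2500
(1,0): S=13.4000. Δ = (V_up−V_dn)/(S_up−S_dn) = (0.0000−0.0000)/(18.0900−8.9780) = 0.0000. V = [p*·0.0000 + (1−p*)·0.0000]/1.26 = 0.0000. B = V − Δ·S = 0.0000.
(1,1): S=27.0000. Δ = (V_up−V_dn)/(S_up−S_dn) = (14.2500−0.0000)/(36.4500−18.0900) = 0.7761. V = [p*·14.2500 + (1−p*)·0.0000]/1.26 = 9.8127. B = V − Δ·S = -11.1432.
(0,0): S=20.0000. Δ = (V_up−V_dn)/(S_up−S_dn) = (9.8127−0.0000)/(27.0000−13.4000) = 0.7215. V = [p*·9.8127 + (1−p*)·0.0000]/1.26 = 6.7571. B = V − Δ·S = -7.6733.
Each (Δ,B) replicates both successor values, so the strategy is self-financing and V0 is arbitrage-free.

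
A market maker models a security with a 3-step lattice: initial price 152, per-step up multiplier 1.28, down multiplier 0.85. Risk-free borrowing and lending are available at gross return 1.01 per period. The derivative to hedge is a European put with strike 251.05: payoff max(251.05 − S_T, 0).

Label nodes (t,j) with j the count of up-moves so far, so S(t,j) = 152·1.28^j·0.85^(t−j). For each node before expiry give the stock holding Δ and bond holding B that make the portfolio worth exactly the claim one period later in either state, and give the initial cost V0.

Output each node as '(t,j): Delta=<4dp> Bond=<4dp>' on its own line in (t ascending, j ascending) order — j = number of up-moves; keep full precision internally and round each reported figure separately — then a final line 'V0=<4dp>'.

(0,0): Delta=-0.8594 Bond=225.6785
(1,0): Delta=-1.0000 Bond=246.1033
(1,1): Delta=-0.7018 Bond=197.2766
(2,0): Delta=-1.0000 Bond=248.5644
(2,1): Delta=-1.0000 Bond=248.5644
(2,2): Delta=-0.3676 Bond=116.0303
V0=95.0527

No-arbitrage ⇒ martingale measure with p* = (R−d)/(u−d) = 0.3721.
Terminal values V(3,·): V(3,0)=157.7030, V(3,1)=110.4804, V(3,2)=39.3687, V(3,3)=0.0000
Node (2,0) S=109.8200: V=(p*·110.4804+(1−p*)·157.7030)/1.01=138.7444; Δ=(110.4804−157.7030)/(140.5696−93.3470)=-1.0000; B=V−Δ·S=248.5644
Node (2,1) S=165.3760: V=(p*·39.3687+(1−p*)·110.4804)/1.01=83.1884; Δ=(39.3687−110.4804)/(211.6813−140.5696)=-1.0000; B=V−Δ·S=248.5644
Node (2,2) S=249.0368: V=(p*·0.0000+(1−p*)·39.3687)/1.01=24.4751; Δ=(0.0000−39.3687)/(318.7671−211.6813)=-0.3676; B=V−Δ·S=116.0303
Node (1,0) S=129.2000: V=(p*·83.1884+(1−p*)·138.7444)/1.01=116.9033; Δ=(83.1884−138.7444)/(165.3760−109.8200)=-1.0000; B=V−Δ·S=246.1033
Node (1,1) S=194.5600: V=(p*·24.4751+(1−p*)·83.1884)/1.01=60.7342; Δ=(24.4751−83.1884)/(249.0368−165.3760)=-0.7018; B=V−Δ·S=197.2766
Node (0,0) S=152.0000: V=(p*·60.7342+(1−p*)·116.9033)/1.01=95.0527; Δ=(60.7342−116.9033)/(194.5600−129.2000)=-0.8594; B=V−Δ·S=225.6785
Self-financing check: at every node Δ·S+B equals the discounted successor values.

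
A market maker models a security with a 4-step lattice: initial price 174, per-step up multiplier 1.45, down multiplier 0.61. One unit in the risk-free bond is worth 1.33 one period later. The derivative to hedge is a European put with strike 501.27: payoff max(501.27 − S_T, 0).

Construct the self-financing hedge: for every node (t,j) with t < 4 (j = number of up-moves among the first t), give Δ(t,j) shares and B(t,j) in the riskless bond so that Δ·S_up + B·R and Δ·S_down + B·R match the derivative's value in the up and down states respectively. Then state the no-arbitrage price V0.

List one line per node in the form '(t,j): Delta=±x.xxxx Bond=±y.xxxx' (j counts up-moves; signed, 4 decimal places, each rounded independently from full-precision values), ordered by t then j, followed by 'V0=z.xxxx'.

The replicating-portfolio and risk-neutral prices coincide; use p* = (1.33−0.61)/(1.45−0.61) = 0.8571 for the latter.
At expiry t=4: V(4,0)=477.1782, V(4,1)=444.0027, V(4,2)=365.1428, V(4,3)=177.6889, V(4,4)=0.0000
  t=3,j=0: stock 39.4947 → up 57.2673 (V=444.0027), down 24.0918 (V=477.1782). Price 337.4000; hedge Δ=-1.0000, bond B=376.8947.
  t=3,j=1: stock 93.8808 → up 136.1272 (V=365.1428), down 57.2673 (V=444.0027). Price 283.0139; hedge Δ=-1.0000, bond B=376.8947.
  t=3,j=2: stock 223.1593 → up 323.5811 (V=177.6889), down 136.1272 (V=365.1428). Price 153.7354; hedge Δ=-1.0000, bond B=376.8947.
  t=3,j=3: stock 530.4607 → up 769.1681 (V=0.0000), down 323.5811 (V=177.6889). Price 19.0858; hedge Δ=-0.3988, bond B=230.6203.
  t=2,j=0: stock 64.7454 → up 93.8808 (V=283.0139), down 39.4947 (V=337.4000). Price 218.6341; hedge Δ=-1.0000, bond B=283.3795.
  t=2,j=1: stock 153.9030 → up 223.1593 (V=153.7354), down 93.8808 (V=283.0139). Price 129.4765; hedge Δ=-1.0000, bond B=283.3795.
  t=2,j=2: stock 365.8350 → up 530.4607 (V=19.0858), down 223.1593 (V=153.7354). Price 28.8131; hedge Δ=-0.4382, bond B=189.1102.
  t=1,j=0: stock 106.1400 → up 153.9030 (V=129.4765), down 64.7454 (V=218.6341). Price 106.9273; hedge Δ=-1.0000, bond B=213.0673.
  t=1,j=1: stock 252.3000 → up 365.8350 (V=28.8131), down 153.9030 (V=129.4765). Price 32.4764; hedge Δ=-0.4750, bond B=152.3137.
  t=0,j=0: stock 174.0000 → up 252.3000 (V=32.4764), down 106.1400 (V=106.9273). Price 32.4152; hedge Δ=-0.5094, bond B=121.0472.
Check: Δ(0,0)·S0 + B(0,0) = 32.4152 = V0.

(0,0): Delta=-0.5094 Bond=121.0472
(1,0): Delta=-1.0000 Bond=213.0673
(1,1): Delta=-0.4750 Bond=152.3137
(2,0): Delta=-1.0000 Bond=283.3795
(2,1): Delta=-1.0000 Bond=283.3795
(2,2): Delta=-0.4382 Bond=189.1102
(3,0): Delta=-1.0000 Bond=376.8947
(3,1): Delta=-1.0000 Bond=376.8947
(3,2): Delta=-1.0000 Bond=376.8947
(3,3): Delta=-0.3988 Bond=230.6203
V0=32.4152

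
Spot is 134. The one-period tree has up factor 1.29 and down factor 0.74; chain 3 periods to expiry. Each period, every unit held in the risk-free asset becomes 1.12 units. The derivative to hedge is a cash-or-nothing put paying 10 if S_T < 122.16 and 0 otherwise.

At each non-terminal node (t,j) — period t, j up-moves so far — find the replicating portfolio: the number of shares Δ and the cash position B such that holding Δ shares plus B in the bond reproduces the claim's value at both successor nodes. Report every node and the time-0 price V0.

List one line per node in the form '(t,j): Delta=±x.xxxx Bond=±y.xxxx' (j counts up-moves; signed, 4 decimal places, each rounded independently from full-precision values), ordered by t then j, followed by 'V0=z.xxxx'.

Under the risk-neutral measure, an up-move has probability p* = (R−d)/(u−d) = 0.6909 and values discount at R = 1.12.
Terminal values V(3,·): V(3,0)=10.0000, V(3,1)=10.0000, V(3,2)=0.0000, V(3,3)=0.0000
  t=2,j=0: stock 73.3784 → up 94.6581 (V=10.0000), down 54.3000 (V=10.0000). Price 8.9286; hedge Δ=0.0000, bond B=8.9286.
  t=2,j=1: stock 127.9164 → up 165.0122 (V=0.0000), down 94.6581 (V=10.0000). Price 2.7597; hedge Δ=-0.1421, bond B=20.9416.
  t=2,j=2: stock 222.9894 → up 287.6563 (V=0.0000), down 165.0122 (V=0.0000). Price 0.0000; hedge Δ=0.0000, bond B=0.0000.
  t=1,j=0: stock 99.1600 → up 127.9164 (V=2.7597), down 73.3784 (V=8.9286). Price 4.1665; hedge Δ=-0.1131, bond B=15.3825.
  t=1,j=1: stock 172.8600 → up 222.9894 (V=0.0000), down 127.9164 (V=2.7597). Price 0.7616; hedge Δ=-0.0290, bond B=5.7793.
  t=0,j=0: stock 134.0000 → up 172.8600 (V=0.7616), down 99.1600 (V=4.1665). Price 1.6197; hedge Δ=-0.0462, bond B=7.8104.
Root portfolio cost Δ·134+B reproduces V0=1.6197.

(0,0): Delta=-0.0462 Bond=7.8104
(1,0): Delta=-0.1131 Bond=15.3825
(1,1): Delta=-0.0290 Bond=5.7793
(2,0): Delta=0.0000 Bond=8.9286
(2,1): Delta=-0.1421 Bond=20.9416
(2,2): Delta=0.0000 Bond=0.0000
V0=1.6197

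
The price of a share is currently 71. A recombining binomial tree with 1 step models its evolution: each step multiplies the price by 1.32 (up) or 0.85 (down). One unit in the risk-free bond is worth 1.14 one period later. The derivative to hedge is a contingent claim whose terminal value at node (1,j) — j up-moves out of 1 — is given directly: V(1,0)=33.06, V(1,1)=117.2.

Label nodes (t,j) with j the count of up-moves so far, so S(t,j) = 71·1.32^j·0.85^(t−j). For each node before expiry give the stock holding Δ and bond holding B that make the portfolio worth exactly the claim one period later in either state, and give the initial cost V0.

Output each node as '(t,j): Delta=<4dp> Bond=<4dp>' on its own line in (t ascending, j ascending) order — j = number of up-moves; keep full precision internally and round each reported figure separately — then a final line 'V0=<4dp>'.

The replicating-portfolio and risk-neutral prices coincide; use p* = (1.14−0.85)/(1.32−0.85) = 0.6170 for the latter.
Terminal values V(1,·): V(1,0)=33.0600, V(1,1)=117.2000
  t=0,j=0: stock 71.0000 → up 93.7200 (V=117.2000), down 60.3500 (V=33.0600). Price 74.5405; hedge Δ=2.5214, bond B=-104.4808.
The time-0 hedge costs 74.5405, which is the no-arbitrage price.

(0,0): Delta=2.5214 Bond=-104.4808
V0=74.5405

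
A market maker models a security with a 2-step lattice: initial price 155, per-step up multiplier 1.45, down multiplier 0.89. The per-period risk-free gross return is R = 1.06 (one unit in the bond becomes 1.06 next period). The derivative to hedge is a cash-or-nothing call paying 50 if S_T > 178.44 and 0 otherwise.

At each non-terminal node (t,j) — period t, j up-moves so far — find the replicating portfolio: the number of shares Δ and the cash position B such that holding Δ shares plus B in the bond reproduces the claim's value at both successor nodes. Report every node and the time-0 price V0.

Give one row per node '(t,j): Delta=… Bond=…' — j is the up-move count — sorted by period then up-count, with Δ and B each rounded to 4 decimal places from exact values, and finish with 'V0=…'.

No-arbitrage ⇒ martingale measure with p* = (R−d)/(u−d) = 0.3036.
Terminal values V(2,·): V(2,0)=0.0000, V(2,1)=50.0000, V(2,2)=50.0000
Node (1,0) S=137.9500: V=(p*·50.0000+(1−p*)·0.0000)/1.06=14.3194; Δ=(50.0000−0.0000)/(200.0275−122.7755)=0.6472; B=V−Δ·S=-74.9663
Node (1,1) S=224.7500: V=(p*·50.0000+(1−p*)·50.0000)/1.06=47.1698; Δ=(50.0000−50.0000)/(325.8875−200.0275)=0.0000; B=V−Δ·S=47.1698
Node (0,0) S=155.0000: V=(p*·47.1698+(1−p*)·14.3194)/1.06=22.9168; Δ=(47.1698−14.3194)/(224.7500−137.9500)=0.3785; B=V−Δ·S=-35.7446
The time-0 hedge costs 22.9168, which is the no-arbitrage price.

(0,0): Delta=0.3785 Bond=-35.7446
(1,0): Delta=0.6472 Bond=-74.9663
(1,1): Delta=0.0000 Bond=47.1698
V0=22.9168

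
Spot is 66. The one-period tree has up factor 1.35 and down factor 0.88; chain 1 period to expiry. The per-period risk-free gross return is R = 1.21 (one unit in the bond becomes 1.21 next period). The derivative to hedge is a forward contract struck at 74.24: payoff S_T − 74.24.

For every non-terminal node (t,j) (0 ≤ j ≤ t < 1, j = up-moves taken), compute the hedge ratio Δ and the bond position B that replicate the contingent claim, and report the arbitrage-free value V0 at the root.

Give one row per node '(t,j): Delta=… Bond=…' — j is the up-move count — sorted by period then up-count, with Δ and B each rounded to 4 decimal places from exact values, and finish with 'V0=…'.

The replicating-portfolio and risk-neutral prices coincide; use p* = (1.21−0.88)/(1.35−0.88) = 0.7021 for the latter.
Payoff layer (t=1): V(1,0)=-16.1600, V(1,1)=14.8600
  t=0,j=0: stock 66.0000 → up 89.1000 (V=14.8600), down 58.0800 (V=-16.1600). Price 4.6446; hedge Δ=1.0000, bond B=-61.3554.
Self-financing check: at every node Δ·S+B equals the discounted successor values.

(0,0): Delta=1.0000 Bond=-61.3554
V0=4.6446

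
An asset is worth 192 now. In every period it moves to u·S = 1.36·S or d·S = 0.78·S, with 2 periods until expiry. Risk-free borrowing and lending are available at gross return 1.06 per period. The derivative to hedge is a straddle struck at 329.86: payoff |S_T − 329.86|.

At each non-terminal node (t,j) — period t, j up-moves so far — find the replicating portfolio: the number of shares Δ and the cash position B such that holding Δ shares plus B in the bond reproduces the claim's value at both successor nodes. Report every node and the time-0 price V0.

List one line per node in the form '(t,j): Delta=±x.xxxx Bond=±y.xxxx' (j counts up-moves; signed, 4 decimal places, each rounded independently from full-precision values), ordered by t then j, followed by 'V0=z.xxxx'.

Risk-neutral probability p* = (R−d)/(u−d) = (1.06−0.78)/(1.36−0.78) = 0.4828.
Terminal payoffs: V(2,0)=213.0472, V(2,1)=126.1864, V(2,2)=25.2632
  t=1,j=0: stock 149.7600 → up 203.6736 (V=126.1864), down 116.8128 (V=213.0472). Price 161.4287; hedge Δ=-1.0000, bond B=311.1887.
  t=1,j=1: stock 261.1200 → up 355.1232 (V=25.2632), down 203.6736 (V=126.1864). Price 73.0801; hedge Δ=-0.6664, bond B=247.0856.
  t=0,j=0: stock 192.0000 → up 261.1200 (V=73.0801), down 149.7600 (V=161.4287). Price 112.0544; hedge Δ=-0.7934, bond B=264.3796.
Self-financing check: at every node Δ·S+B equals the discounted successor values.

(0,0): Delta=-0.7934 Bond=264.3796
(1,0): Delta=-1.0000 Bond=311.1887
(1,1): Delta=-0.6664 Bond=247.0856
V0=112.0544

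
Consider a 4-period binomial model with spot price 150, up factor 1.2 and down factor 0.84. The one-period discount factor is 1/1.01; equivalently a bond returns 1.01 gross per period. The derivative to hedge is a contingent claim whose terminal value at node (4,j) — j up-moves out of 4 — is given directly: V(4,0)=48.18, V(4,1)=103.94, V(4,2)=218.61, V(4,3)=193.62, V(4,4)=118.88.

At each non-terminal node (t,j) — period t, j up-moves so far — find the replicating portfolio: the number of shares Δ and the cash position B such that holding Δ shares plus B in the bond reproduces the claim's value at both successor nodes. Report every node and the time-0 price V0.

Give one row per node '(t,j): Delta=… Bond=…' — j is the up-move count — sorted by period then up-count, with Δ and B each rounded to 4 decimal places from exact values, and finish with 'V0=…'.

Risk-neutral probability p* = (R−d)/(u−d) = (1.01−0.84)/(1.2−0.84) = 0.4722.
Payoff layer (t=4): V(4,0)=48.1800, V(4,1)=103.9400, V(4,2)=218.6100, V(4,3)=193.6200, V(4,4)=118.8800
(3,0): S=88.9056. Δ = (V_up−V_dn)/(S_up−S_dn) = (103.9400−48.1800)/(106.6867−74.6807) = 1.7422. V = [p*·103.9400 + (1−p*)·48.1800]/1.01 = 73.7734. B = V − Δ·S = -81.1155.
(3,1): S=127.0080. Δ = (V_up−V_dn)/(S_up−S_dn) = (218.6100−103.9400)/(152.4096−106.6867) = 2.5079. V = [p*·218.6100 + (1−p*)·103.9400]/1.01 = 156.5245. B = V − Δ·S = -162.0033.
(3,2): S=181.4400. Δ = (V_up−V_dn)/(S_up−S_dn) = (193.6200−218.6100)/(217.7280−152.4096) = -0.3826. V = [p*·193.6200 + (1−p*)·218.6100]/1.01 = 204.7616. B = V − Δ·S = 274.1782.
(3,3): S=259.2000. Δ = (V_up−V_dn)/(S_up−S_dn) = (118.8800−193.6200)/(311.0400−217.7280) = -0.8010. V = [p*·118.8800 + (1−p*)·193.6200]/1.01 = 156.7585. B = V − Δ·S = 364.3696.
(2,0): S=105.8400. Δ = (V_up−V_dn)/(S_up−S_dn) = (156.5245−73.7734)/(127.0080−88.9056) = 2.1718. V = [p*·156.5245 + (1−p*)·73.7734]/1.01 = 111.7330. B = V − Δ·S = -118.1312.
(2,1): S=151.2000. Δ = (V_up−V_dn)/(S_up−S_dn) = (204.7616−156.5245)/(181.4400−127.0080) = 0.8862. V = [p*·204.7616 + (1−p*)·156.5245]/1.01 = 177.5278. B = V − Δ·S = 43.5359.
(2,2): S=216.0000. Δ = (V_up−V_dn)/(S_up−S_dn) = (156.7585−204.7616)/(259.2000−181.4400) = -0.6173. V = [p*·156.7585 + (1−p*)·204.7616]/1.01 = 180.2906. B = V − Δ·S = 313.6323.
(1,0): S=126.0000. Δ = (V_up−V_dn)/(S_up−S_dn) = (177.5278−111.7330)/(151.2000−105.8400) = 1.4505. V = [p*·177.5278 + (1−p*)·111.7330]/1.01 = 141.3889. B = V − Δ·S = -41.3746.
(1,1): S=180.0000. Δ = (V_up−V_dn)/(S_up−S_dn) = (180.2906−177.5278)/(216.0000−151.2000) = 0.0426. V = [p*·180.2906 + (1−p*)·177.5278]/1.01 = 177.0618. B = V − Δ·S = 169.3876.
(0,0): S=150.0000. Δ = (V_up−V_dn)/(S_up−S_dn) = (177.0618−141.3889)/(180.0000−126.0000) = 0.6606. V = [p*·177.0618 + (1−p*)·141.3889]/1.01 = 156.6678. B = V − Δ·S = 57.5762.
Self-financing check: at every node Δ·S+B equals the discounted successor values.

(0,0): Delta=0.6606 Bond=57.5762
(1,0): Delta=1.4505 Bond=-41.3746
(1,1): Delta=0.0426 Bond=169.3876
(2,0): Delta=2.1718 Bond=-118.1312
(2,1): Delta=0.8862 Bond=43.5359
(2,2): Delta=-0.6173 Bond=313.6323
(3,0): Delta=1.7422 Bond=-81.1155
(3,1): Delta=2.5079 Bond=-162.0033
(3,2): Delta=-0.3826 Bond=274.1782
(3,3): Delta=-0.8010 Bond=364.3696
V0=156.6678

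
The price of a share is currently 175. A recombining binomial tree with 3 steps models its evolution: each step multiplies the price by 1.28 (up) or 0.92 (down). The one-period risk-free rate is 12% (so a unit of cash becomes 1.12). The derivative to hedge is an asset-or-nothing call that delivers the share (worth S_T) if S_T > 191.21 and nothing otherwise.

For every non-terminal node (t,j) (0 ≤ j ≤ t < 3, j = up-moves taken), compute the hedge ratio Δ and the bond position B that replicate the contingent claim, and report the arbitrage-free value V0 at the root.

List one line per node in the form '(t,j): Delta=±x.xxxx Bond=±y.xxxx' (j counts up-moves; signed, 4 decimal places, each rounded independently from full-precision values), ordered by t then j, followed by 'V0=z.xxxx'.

(0,0): Delta=2.0515 Bond=-236.9475
(1,0): Delta=2.2575 Bond=-298.5538
(1,1): Delta=1.9330 Bond=-238.8430
(2,0): Delta=0.0000 Bond=0.0000
(2,1): Delta=3.5556 Bond=-601.8844
(2,2): Delta=1.0000 Bond=0.0000
V0=122.0571

Since d<R<u, set p* = (R−d)/(u−d) = 0.5556; price each node as the discounted p*-expectation of its children.
Payoff layer (t=3): V(3,0)=0.0000, V(3,1)=0.0000, V(3,2)=263.7824, V(3,3)=367.0016
  t=2,j=0: stock 148.1200 → up 189.5936 (V=0.0000), down 136.2704 (V=0.0000). Price 0.0000; hedge Δ=0.0000, bond B=0.0000.
  t=2,j=1: stock 206.0800 → up 263.7824 (V=263.7824), down 189.5936 (V=0.0000). Price 130.8444; hedge Δ=3.5556, bond B=-601.8844.
  t=2,j=2: stock 286.7200 → up 367.0016 (V=367.0016), down 263.7824 (V=263.7824). Price 286.7200; hedge Δ=1.0000, bond B=0.0000.
  t=1,j=0: stock 161.0000 → up 206.0800 (V=130.8444), down 148.1200 (V=0.0000). Price 64.9030; hedge Δ=2.2575, bond B=-298.5538.
  t=1,j=1: stock 224.0000 → up 286.7200 (V=286.7200), down 206.0800 (V=130.8444). Price 194.1446; hedge Δ=1.9330, bond B=-238.8430.
  t=0,j=0: stock 175.0000 → up 224.0000 (V=194.1446), down 161.0000 (V=64.9030). Price 122.0571; hedge Δ=2.0515, bond B=-236.9475.
Each (Δ,B) replicates both successor values, so the strategy is self-financing and V0 is arbitrage-free.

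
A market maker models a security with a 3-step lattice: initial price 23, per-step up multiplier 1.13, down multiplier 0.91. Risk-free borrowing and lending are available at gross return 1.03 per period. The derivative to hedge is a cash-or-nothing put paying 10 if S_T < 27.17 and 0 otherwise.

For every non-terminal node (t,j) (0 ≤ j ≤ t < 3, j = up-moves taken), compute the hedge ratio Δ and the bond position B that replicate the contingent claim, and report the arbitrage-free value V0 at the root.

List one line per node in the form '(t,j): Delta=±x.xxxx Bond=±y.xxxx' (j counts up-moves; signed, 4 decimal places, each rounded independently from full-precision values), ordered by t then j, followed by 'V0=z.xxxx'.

(0,0): Delta=-0.5542 Bond=20.4136
(1,0): Delta=0.0000 Bond=9.4260
(1,1): Delta=-0.9262 Bond=30.6928
(2,0): Delta=0.0000 Bond=9.7087
(2,1): Delta=0.0000 Bond=9.7087
(2,2): Delta=-1.5477 Bond=49.8676
V0=7.6663

No-arbitrage ⇒ martingale measure with p* = (R−d)/(u−d) = 0.5455.
Terminal payoffs: V(3,0)=10.0000, V(3,1)=10.0000, V(3,2)=10.0000, V(3,3)=0.0000
Node (2,0) S=19.0463: V=(p*·10.0000+(1−p*)·10.0000)/1.03=9.7087; Δ=(10.0000−10.0000)/(21.5223−17.3321)=0.0000; B=V−Δ·S=9.7087
Node (2,1) S=23.6509: V=(p*·10.0000+(1−p*)·10.0000)/1.03=9.7087; Δ=(10.0000−10.0000)/(26.7255−21.5223)=0.0000; B=V−Δ·S=9.7087
Node (2,2) S=29.3687: V=(p*·0.0000+(1−p*)·10.0000)/1.03=4.4131; Δ=(0.0000−10.0000)/(33.1866−26.7255)=-1.5477; B=V−Δ·S=49.8676
Node (1,0) S=20.9300: V=(p*·9.7087+(1−p*)·9.7087)/1.03=9.4260; Δ=(9.7087−9.7087)/(23.6509−19.0463)=0.0000; B=V−Δ·S=9.4260
Node (1,1) S=25.9900: V=(p*·4.4131+(1−p*)·9.7087)/1.03=6.6215; Δ=(4.4131−9.7087)/(29.3687−23.6509)=-0.9262; B=V−Δ·S=30.6928
Node (0,0) S=23.0000: V=(p*·6.6215+(1−p*)·9.4260)/1.03=7.6663; Δ=(6.6215−9.4260)/(25.9900−20.9300)=-0.5542; B=V−Δ·S=20.4136
The time-0 hedge costs 7.6663, which is the no-arbitrage price.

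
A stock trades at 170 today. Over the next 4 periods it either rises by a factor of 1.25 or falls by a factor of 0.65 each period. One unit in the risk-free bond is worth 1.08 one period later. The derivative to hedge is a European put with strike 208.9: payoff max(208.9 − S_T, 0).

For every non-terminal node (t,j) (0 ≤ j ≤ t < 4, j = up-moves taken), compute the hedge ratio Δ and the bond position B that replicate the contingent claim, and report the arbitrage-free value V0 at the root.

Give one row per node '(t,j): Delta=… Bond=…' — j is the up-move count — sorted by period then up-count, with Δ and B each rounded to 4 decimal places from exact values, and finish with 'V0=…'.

Under the risk-neutral measure, an up-move has probability p* = (R−d)/(u−d) = 0.7167 and values discount at R = 1.08.
Payoff layer (t=4): V(4,0)=178.5539, V(4,1)=150.5422, V(4,2)=96.6734, V(4,3)=0.0000, V(4,4)=0.0000
Node (3,0) S=46.6863: V=(p*·150.5422+(1−p*)·178.5539)/1.08=146.7397; Δ=(150.5422−178.5539)/(58.3578−30.3461)=-1.0000; B=V−Δ·S=193.4259
Node (3,1) S=89.7813: V=(p*·96.6734+(1−p*)·150.5422)/1.08=103.6447; Δ=(96.6734−150.5422)/(112.2266−58.3578)=-1.0000; B=V−Δ·S=193.4259
Node (3,2) S=172.6562: V=(p*·0.0000+(1−p*)·96.6734)/1.08=25.3619; Δ=(0.0000−96.6734)/(215.8203−112.2266)=-0.9332; B=V−Δ·S=186.4843
Node (3,3) S=332.0312: V=(p*·0.0000+(1−p*)·0.0000)/1.08=0.0000; Δ=(0.0000−0.0000)/(415.0391−215.8203)=0.0000; B=V−Δ·S=0.0000
Node (2,0) S=71.8250: V=(p*·103.6447+(1−p*)·146.7397)/1.08=107.2731; Δ=(103.6447−146.7397)/(89.7812−46.6863)=-1.0000; B=V−Δ·S=179.0981
Node (2,1) S=138.1250: V=(p*·25.3619+(1−p*)·103.6447)/1.08=44.0204; Δ=(25.3619−103.6447)/(172.6562−89.7812)=-0.9446; B=V−Δ·S=174.4917
Node (2,2) S=265.6250: V=(p*·0.0000+(1−p*)·25.3619)/1.08=6.6536; Δ=(0.0000−25.3619)/(332.0312−172.6562)=-0.1591; B=V−Δ·S=48.9233
Node (1,0) S=110.5000: V=(p*·44.0204+(1−p*)·107.2731)/1.08=57.3537; Δ=(44.0204−107.2731)/(138.1250−71.8250)=-0.9540; B=V−Δ·S=162.7749
Node (1,1) S=212.5000: V=(p*·6.6536+(1−p*)·44.0204)/1.08=15.9637; Δ=(6.6536−44.0204)/(265.6250−138.1250)=-0.2931; B=V−Δ·S=78.2417
Node (0,0) S=170.0000: V=(p*·15.9637+(1−p*)·57.3537)/1.08=25.6397; Δ=(15.9637−57.3537)/(212.5000−110.5000)=-0.4058; B=V−Δ·S=94.6229
Each (Δ,B) replicates both successor values, so the strategy is self-financing and V0 is arbitrage-free.

(0,0): Delta=-0.4058 Bond=94.6229
(1,0): Delta=-0.9540 Bond=162.7749
(1,1): Delta=-0.2931 Bond=78.2417
(2,0): Delta=-1.0000 Bond=179.0981
(2,1): Delta=-0.9446 Bond=174.4917
(2,2): Delta=-0.1591 Bond=48.9233
(3,0): Delta=-1.0000 Bond=193.4259
(3,1): Delta=-1.0000 Bond=193.4259
(3,2): Delta=-0.9332 Bond=186.4843
(3,3): Delta=0.0000 Bond=0.0000
V0=25.6397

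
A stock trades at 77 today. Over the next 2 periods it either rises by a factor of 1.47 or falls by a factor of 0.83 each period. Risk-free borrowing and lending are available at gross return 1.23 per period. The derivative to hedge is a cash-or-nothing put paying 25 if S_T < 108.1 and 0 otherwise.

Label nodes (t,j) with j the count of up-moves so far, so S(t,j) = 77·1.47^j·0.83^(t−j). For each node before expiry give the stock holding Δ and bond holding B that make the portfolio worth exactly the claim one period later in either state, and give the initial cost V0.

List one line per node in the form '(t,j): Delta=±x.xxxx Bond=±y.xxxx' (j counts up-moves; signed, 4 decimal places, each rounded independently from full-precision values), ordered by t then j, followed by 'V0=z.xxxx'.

Risk-neutral probability p* = (R−d)/(u−d) = (1.23−0.83)/(1.47−0.83) = 0.6250.
Payoff layer (t=2): V(2,0)=25.0000, V(2,1)=25.0000, V(2,2)=0.0000
  t=1,j=0: stock 63.9100 → up 93.9477 (V=25.0000), down 53.0453 (V=25.0000). Price 20.3252; hedge Δ=0.0000, bond B=20.3252.
  t=1,j=1: stock 113.1900 → up 166.3893 (V=0.0000), down 93.9477 (V=25.0000). Price 7.6220; hedge Δ=-0.3451, bond B=46.6845.
  t=0,j=0: stock 77.0000 → up 113.1900 (V=7.6220), down 63.9100 (V=20.3252). Price 10.0697; hedge Δ=-0.2578, bond B=29.9185.
Check: Δ(0,0)·S0 + B(0,0) = 10.0697 = V0.

(0,0): Delta=-0.2578 Bond=29.9185
(1,0): Delta=0.0000 Bond=20.3252
(1,1): Delta=-0.3451 Bond=46.6845
V0=10.0697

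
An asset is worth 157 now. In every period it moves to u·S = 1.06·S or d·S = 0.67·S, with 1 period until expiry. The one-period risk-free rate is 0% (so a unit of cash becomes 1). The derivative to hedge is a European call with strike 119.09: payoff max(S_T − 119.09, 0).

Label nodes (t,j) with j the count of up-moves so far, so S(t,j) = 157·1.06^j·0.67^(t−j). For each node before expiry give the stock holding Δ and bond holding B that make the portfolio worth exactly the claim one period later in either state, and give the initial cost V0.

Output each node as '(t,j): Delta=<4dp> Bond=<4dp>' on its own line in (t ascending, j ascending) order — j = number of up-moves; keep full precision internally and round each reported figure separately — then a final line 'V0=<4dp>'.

Under the risk-neutral measure, an up-move has probability p* = (R−d)/(u−d) = 0.8462 and values discount at R = 1.
Terminal payoffs: V(1,0)=0.0000, V(1,1)=47.3300
(0,0): S=157.0000. Δ = (V_up−V_dn)/(S_up−S_dn) = (47.3300−0.0000)/(166.4200−105.1900) = 0.7730. V = [p*·47.3300 + (1−p*)·0.0000]/1 = 40.0485. B = V − Δ·S = -81.3105.
The time-0 hedge costs 40.0485, which is the no-arbitrage price.

(0,0): Delta=0.7730 Bond=-81.3105
V0=40.0485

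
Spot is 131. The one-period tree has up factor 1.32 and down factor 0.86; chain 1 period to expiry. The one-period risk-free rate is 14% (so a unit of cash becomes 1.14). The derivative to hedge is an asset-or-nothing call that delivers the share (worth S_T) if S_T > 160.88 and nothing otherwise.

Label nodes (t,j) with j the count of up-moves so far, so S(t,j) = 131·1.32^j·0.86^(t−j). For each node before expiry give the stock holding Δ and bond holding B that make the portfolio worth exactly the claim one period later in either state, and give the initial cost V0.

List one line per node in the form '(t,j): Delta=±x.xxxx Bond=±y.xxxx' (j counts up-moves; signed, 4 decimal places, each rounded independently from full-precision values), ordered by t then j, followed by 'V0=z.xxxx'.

(0,0): Delta=2.8696 Bond=-283.5835
V0=92.3295

Under the risk-neutral measure, an up-move has probability p* = (R−d)/(u−d) = 0.6087 and values discount at R = 1.14.
Terminal values V(1,·): V(1,0)=0.0000, V(1,1)=172.9200
Node (0,0) S=131.0000: V=(p*·172.9200+(1−p*)·0.0000)/1.14=92.3295; Δ=(172.9200−0.0000)/(172.9200−112.6600)=2.8696; B=V−Δ·S=-283.5835
The time-0 hedge costs 92.3295, which is the no-arbitrage price.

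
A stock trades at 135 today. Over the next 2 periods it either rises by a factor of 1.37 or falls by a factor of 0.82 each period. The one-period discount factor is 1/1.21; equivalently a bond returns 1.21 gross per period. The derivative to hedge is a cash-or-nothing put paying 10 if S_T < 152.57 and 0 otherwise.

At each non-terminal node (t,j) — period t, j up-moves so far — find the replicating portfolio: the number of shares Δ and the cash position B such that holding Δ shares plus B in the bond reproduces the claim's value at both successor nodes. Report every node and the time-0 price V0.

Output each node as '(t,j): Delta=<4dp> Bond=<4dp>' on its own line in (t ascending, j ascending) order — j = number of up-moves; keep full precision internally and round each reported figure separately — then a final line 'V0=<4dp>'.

(0,0): Delta=-0.0789 Bond=14.0509
(1,0): Delta=0.0000 Bond=8.2645
(1,1): Delta=-0.0983 Bond=20.5860
V0=3.3959

No-arbitrage ⇒ martingale measure with p* = (R−d)/(u−d) = 0.7091.
Terminal payoffs: V(2,0)=10.0000, V(2,1)=10.0000, V(2,2)=0.0000
  t=1,j=0: stock 110.7000 → up 151.6590 (V=10.0000), down 90.7740 (V=10.0000). Price 8.2645; hedge Δ=0.0000, bond B=8.2645.
  t=1,j=1: stock 184.9500 → up 253.3815 (V=0.0000), down 151.6590 (V=10.0000). Price 2.4042; hedge Δ=-0.0983, bond B=20.5860.
  t=0,j=0: stock 135.0000 → up 184.9500 (V=2.4042), down 110.7000 (V=8.2645). Price 3.3959; hedge Δ=-0.0789, bond B=14.0509.
Root portfolio cost Δ·135+B reproduces V0=3.3959.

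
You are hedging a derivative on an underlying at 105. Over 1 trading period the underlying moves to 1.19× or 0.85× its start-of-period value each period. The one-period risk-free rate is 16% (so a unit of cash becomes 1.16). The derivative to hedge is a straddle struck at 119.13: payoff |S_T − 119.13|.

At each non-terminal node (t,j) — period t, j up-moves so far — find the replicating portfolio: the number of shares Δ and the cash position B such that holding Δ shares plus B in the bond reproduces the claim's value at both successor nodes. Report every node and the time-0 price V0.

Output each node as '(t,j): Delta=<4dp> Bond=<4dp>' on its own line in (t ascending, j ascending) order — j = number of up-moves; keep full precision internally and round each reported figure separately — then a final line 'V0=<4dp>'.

(0,0): Delta=-0.6739 Bond=77.6121
V0=6.8474

No-arbitrage ⇒ martingale measure with p* = (R−d)/(u−d) = 0.9118.
Terminal payoffs: V(1,0)=29.8800, V(1,1)=5.8200
Node (0,0) S=105.0000: V=(p*·5.8200+(1−p*)·29.8800)/1.16=6.8474; Δ=(5.8200−29.8800)/(124.9500−89.2500)=-0.6739; B=V−Δ·S=77.6121
Check: Δ(0,0)·S0 + B(0,0) = 6.8474 = V0.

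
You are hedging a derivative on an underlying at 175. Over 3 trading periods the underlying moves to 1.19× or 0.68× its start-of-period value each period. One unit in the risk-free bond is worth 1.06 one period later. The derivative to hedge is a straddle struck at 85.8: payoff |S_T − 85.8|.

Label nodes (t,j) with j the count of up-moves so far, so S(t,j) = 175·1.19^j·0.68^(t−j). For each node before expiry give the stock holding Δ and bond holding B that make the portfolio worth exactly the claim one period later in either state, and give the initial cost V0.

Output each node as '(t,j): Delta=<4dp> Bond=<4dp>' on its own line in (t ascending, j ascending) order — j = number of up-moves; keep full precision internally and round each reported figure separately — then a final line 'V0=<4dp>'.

Since d<R<u, set p* = (R−d)/(u−d) = 0.7451; price each node as the discounted p*-expectation of its children.
At expiry t=3: V(3,0)=30.7744, V(3,1)=10.4948, V(3,2)=82.7159, V(3,3)=209.1028
  t=2,j=0: stock 80.9200 → up 96.2948 (V=10.4948), down 55.0256 (V=30.7744). Price 14.7775; hedge Δ=-0.4914, bond B=54.5414.
  t=2,j=1: stock 141.6100 → up 168.5159 (V=82.7159), down 96.2948 (V=10.4948). Price 60.6666; hedge Δ=1.0000, bond B=-80.9434.
  t=2,j=2: stock 247.8175 → up 294.9028 (V=209.1028), down 168.5159 (V=82.7159). Price 166.8741; hedge Δ=1.0000, bond B=-80.9434.
  t=1,j=0: stock 119.0000 → up 141.6100 (V=60.6666), down 80.9200 (V=14.7775). Price 46.1975; hedge Δ=0.7561, bond B=-43.7812.
  t=1,j=1: stock 208.2500 → up 247.8175 (V=166.8741), down 141.6100 (V=60.6666). Price 131.8883; hedge Δ=1.0000, bond B=-76.3617.
  t=0,j=0: stock 175.0000 → up 208.2500 (V=131.8883), down 119.0000 (V=46.1975). Price 103.8166; hedge Δ=0.9601, bond B=-64.2046.
The time-0 hedge costs 103.8166, which is the no-arbitrage price.

(0,0): Delta=0.9601 Bond=-64.2046
(1,0): Delta=0.7561 Bond=-43.7812
(1,1): Delta=1.0000 Bond=-76.3617
(2,0): Delta=-0.4914 Bond=54.5414
(2,1): Delta=1.0000 Bond=-80.9434
(2,2): Delta=1.0000 Bond=-80.9434
V0=103.8166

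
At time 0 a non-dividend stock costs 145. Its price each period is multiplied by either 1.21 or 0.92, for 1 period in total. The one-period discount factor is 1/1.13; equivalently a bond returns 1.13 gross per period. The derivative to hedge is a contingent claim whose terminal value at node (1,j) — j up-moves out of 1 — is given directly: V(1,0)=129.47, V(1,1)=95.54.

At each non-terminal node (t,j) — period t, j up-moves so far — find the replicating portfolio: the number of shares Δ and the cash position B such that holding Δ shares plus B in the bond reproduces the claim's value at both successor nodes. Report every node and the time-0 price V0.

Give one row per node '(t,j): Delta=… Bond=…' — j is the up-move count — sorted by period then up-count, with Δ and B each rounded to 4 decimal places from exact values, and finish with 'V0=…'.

(0,0): Delta=-0.8069 Bond=209.8319
V0=92.8319

Risk-neutral probability p* = (R−d)/(u−d) = (1.13−0.92)/(1.21−0.92) = 0.7241.
Payoff layer (t=1): V(1,0)=129.4700, V(1,1)=95.5400
  t=0,j=0: stock 145.0000 → up 175.4500 (V=95.5400), down 133.4000 (V=129.4700). Price 92.8319; hedge Δ=-0.8069, bond B=209.8319.
Check: Δ(0,0)·S0 + B(0,0) = 92.8319 = V0.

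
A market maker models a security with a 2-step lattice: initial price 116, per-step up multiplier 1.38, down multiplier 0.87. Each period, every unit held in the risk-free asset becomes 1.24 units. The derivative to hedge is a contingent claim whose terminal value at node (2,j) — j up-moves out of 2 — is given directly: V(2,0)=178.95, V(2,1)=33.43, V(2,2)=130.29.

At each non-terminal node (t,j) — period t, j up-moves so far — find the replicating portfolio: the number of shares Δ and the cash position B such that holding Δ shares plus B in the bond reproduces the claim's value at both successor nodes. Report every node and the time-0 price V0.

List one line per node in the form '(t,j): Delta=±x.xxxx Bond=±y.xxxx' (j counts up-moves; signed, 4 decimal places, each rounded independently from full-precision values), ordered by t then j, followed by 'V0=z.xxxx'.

(0,0): Delta=0.4134 Bond=14.0784
(1,0): Delta=-2.8273 Bond=344.5081
(1,1): Delta=1.1864 Bond=-106.2917
V0=62.0296

Risk-neutral probability p* = (R−d)/(u−d) = (1.24−0.87)/(1.38−0.87) = 0.7255.
At expiry t=2: V(2,0)=178.9500, V(2,1)=33.4300, V(2,2)=130.2900
Node (1,0) S=100.9200: V=(p*·33.4300+(1−p*)·178.9500)/1.24=59.1747; Δ=(33.4300−178.9500)/(139.2696−87.8004)=-2.8273; B=V−Δ·S=344.5081
Node (1,1) S=160.0800: V=(p*·130.2900+(1−p*)·33.4300)/1.24=83.6298; Δ=(130.2900−33.4300)/(220.9104−139.2696)=1.1864; B=V−Δ·S=-106.2917
Node (0,0) S=116.0000: V=(p*·83.6298+(1−p*)·59.1747)/1.24=62.0296; Δ=(83.6298−59.1747)/(160.0800−100.9200)=0.4134; B=V−Δ·S=14.0784
Check: Δ(0,0)·S0 + B(0,0) = 62.0296 = V0.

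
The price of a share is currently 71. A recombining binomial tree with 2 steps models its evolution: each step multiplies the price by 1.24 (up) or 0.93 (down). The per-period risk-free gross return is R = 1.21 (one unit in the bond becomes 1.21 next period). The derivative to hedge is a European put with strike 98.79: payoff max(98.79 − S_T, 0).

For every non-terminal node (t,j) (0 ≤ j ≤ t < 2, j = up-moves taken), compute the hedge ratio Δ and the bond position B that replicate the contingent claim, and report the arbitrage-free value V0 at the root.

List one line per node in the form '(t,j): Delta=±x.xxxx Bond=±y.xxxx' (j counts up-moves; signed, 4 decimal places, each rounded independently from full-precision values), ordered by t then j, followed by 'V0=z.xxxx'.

(0,0): Delta=-0.6480 Bond=48.2649
(1,0): Delta=-1.0000 Bond=81.6446
(1,1): Delta=-0.6197 Bond=55.9101
V0=2.2586

Risk-neutral probability p* = (R−d)/(u−d) = (1.21−0.93)/(1.24−0.93) = 0.9032.
Payoff layer (t=2): V(2,0)=37.3821, V(2,1)=16.9128, V(2,2)=0.0000
Node (1,0) S=66.0300: V=(p*·16.9128+(1−p*)·37.3821)/1.21=15.6146; Δ=(16.9128−37.3821)/(81.8772−61.4079)=-1.0000; B=V−Δ·S=81.6446
Node (1,1) S=88.0400: V=(p*·0.0000+(1−p*)·16.9128)/1.21=1.3527; Δ=(0.0000−16.9128)/(109.1696−81.8772)=-0.6197; B=V−Δ·S=55.9101
Node (0,0) S=71.0000: V=(p*·1.3527+(1−p*)·15.6146)/1.21=2.2586; Δ=(1.3527−15.6146)/(88.0400−66.0300)=-0.6480; B=V−Δ·S=48.2649
Self-financing check: at every node Δ·S+B equals the discounted successor values.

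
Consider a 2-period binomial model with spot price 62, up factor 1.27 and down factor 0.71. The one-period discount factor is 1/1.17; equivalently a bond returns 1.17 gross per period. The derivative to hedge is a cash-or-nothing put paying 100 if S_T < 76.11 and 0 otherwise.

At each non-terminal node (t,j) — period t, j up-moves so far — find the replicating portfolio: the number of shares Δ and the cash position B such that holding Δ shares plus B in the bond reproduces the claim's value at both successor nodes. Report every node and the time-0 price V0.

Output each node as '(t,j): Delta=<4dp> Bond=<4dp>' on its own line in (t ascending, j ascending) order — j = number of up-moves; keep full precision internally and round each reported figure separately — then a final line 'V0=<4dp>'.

(0,0): Delta=-2.0221 Bond=149.1310
(1,0): Delta=0.0000 Bond=85.4701
(1,1): Delta=-2.2679 Bond=193.8339
V0=23.7603

The replicating-portfolio and risk-neutral prices coincide; use p* = (1.17−0.71)/(1.27−0.71) = 0.8214 for the latter.
Terminal values V(2,·): V(2,0)=100.0000, V(2,1)=100.0000, V(2,2)=0.0000
  t=1,j=0: stock 44.0200 → up 55.9054 (V=100.0000), down 31.2542 (V=100.0000). Price 85.4701; hedge Δ=0.0000, bond B=85.4701.
  t=1,j=1: stock 78.7400 → up 99.9998 (V=0.0000), down 55.9054 (V=100.0000). Price 15.2625; hedge Δ=-2.2679, bond B=193.8339.
  t=0,j=0: stock 62.0000 → up 78.7400 (V=15.2625), down 44.0200 (V=85.4701). Price 23.7603; hedge Δ=-2.0221, bond B=149.1310.
Root portfolio cost Δ·62+B reproduces V0=23.7603.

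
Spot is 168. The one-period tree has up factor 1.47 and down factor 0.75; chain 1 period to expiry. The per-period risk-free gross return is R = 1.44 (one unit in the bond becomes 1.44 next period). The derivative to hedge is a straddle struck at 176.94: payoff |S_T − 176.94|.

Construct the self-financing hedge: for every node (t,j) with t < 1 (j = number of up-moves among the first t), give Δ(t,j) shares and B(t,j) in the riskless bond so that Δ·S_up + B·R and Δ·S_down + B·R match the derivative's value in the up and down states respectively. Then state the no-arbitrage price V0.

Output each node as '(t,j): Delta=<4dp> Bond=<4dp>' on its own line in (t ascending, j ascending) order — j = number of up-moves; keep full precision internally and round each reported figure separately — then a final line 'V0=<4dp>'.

(0,0): Delta=0.1577 Bond=21.5729
V0=48.0729

No-arbitrage ⇒ martingale measure with p* = (R−d)/(u−d) = 0.9583.
Payoff layer (t=1): V(1,0)=50.9400, V(1,1)=70.0200
(0,0): S=168.0000. Δ = (V_up−V_dn)/(S_up−S_dn) = (70.0200−50.9400)/(246.9600−126.0000) = 0.1577. V = [p*·70.0200 + (1−p*)·50.9400]/1.44 = 48.0729. B = V − Δ·S = 21.5729.
Root portfolio cost Δ·168+B reproduces V0=48.0729.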